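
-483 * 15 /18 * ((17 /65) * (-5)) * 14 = 95795 /13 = 7368.85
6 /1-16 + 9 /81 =-89 /9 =-9.89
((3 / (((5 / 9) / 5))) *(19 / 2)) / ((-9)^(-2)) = 41553 / 2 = 20776.50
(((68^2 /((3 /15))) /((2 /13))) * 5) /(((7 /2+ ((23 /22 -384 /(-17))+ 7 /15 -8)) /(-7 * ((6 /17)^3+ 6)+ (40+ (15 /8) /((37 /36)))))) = -37699876500 /2034223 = -18532.81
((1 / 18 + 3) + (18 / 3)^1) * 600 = 16300 / 3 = 5433.33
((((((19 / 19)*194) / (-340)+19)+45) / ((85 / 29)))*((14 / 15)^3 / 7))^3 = 230240130841555109229248 / 14498894367279052734375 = 15.88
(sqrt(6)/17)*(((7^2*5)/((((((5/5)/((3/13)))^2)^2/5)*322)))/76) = 14175*sqrt(6)/1697437352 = 0.00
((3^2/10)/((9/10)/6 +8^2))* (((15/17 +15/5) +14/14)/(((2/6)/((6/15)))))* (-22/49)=-197208/5343695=-0.04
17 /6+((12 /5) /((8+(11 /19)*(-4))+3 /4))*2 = 17503 /4890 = 3.58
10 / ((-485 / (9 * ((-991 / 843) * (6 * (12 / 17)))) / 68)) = 1712448 / 27257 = 62.83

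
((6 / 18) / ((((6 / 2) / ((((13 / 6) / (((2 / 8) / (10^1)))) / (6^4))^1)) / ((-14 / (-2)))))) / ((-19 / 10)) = -2275 / 83106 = -0.03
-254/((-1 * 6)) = 127/3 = 42.33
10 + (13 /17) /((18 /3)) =1033 /102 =10.13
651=651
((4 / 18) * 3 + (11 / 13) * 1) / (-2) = -59 / 78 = -0.76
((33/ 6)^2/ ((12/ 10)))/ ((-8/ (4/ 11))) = -55/ 48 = -1.15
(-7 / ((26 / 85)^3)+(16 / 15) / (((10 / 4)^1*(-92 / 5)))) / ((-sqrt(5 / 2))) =1483252483*sqrt(10) / 30318600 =154.71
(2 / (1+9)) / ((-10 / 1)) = -1 / 50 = -0.02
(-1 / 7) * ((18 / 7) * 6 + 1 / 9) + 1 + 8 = 2990 / 441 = 6.78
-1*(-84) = 84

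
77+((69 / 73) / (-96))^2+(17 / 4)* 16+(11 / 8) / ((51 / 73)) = 40901508835 / 278301696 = 146.97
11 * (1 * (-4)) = -44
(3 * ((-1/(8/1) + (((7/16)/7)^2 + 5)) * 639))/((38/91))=217884303/9728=22397.65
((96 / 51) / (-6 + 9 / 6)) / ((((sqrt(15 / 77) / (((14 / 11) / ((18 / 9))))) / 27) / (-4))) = 65.14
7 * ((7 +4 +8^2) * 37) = 19425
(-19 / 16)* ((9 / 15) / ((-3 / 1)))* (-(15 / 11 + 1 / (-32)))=-8911 / 28160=-0.32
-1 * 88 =-88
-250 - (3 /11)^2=-30259 /121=-250.07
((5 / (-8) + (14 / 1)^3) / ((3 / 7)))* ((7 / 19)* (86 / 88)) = 46242329 / 20064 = 2304.74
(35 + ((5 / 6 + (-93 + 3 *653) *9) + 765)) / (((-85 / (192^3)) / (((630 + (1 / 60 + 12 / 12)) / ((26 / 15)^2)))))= -884060926304256 / 2873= -307713514202.66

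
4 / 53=0.08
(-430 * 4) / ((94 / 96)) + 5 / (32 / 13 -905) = -968679535 / 551451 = -1756.60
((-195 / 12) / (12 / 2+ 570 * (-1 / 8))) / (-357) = -65 / 93177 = -0.00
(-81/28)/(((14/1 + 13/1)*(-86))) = 3/2408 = 0.00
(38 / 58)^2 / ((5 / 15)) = 1083 / 841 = 1.29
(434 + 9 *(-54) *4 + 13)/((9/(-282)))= 46906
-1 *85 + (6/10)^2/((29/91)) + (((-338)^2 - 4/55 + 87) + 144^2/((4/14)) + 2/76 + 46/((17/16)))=962707546209/5151850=186866.38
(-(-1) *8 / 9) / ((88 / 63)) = 7 / 11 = 0.64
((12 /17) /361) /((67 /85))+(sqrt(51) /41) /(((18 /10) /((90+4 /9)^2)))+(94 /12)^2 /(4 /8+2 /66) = 587732513 /5079270+3312980 * sqrt(51) /29889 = 907.29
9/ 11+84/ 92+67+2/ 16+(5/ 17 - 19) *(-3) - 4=4162469/ 34408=120.97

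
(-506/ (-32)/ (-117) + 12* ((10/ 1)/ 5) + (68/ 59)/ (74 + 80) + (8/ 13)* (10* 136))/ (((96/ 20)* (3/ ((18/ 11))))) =36603155665/ 374197824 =97.82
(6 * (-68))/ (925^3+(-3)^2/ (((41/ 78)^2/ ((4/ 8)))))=-685848/ 1330432730503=-0.00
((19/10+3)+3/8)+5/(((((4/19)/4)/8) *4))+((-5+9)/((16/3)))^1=7841/40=196.02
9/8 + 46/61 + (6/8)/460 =211093/112240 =1.88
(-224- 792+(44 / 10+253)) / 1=-3793 / 5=-758.60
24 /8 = 3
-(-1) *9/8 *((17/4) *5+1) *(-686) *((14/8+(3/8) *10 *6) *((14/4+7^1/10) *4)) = -559651491/80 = -6995643.64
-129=-129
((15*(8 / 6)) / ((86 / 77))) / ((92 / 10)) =1925 / 989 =1.95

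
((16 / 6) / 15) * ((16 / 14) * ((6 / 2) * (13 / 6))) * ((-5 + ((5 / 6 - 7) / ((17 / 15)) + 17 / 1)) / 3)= 2.89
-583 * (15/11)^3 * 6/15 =-71550/121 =-591.32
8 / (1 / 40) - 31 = 289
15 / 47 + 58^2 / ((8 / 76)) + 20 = 1502981 / 47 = 31978.32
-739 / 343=-2.15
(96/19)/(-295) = -96/5605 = -0.02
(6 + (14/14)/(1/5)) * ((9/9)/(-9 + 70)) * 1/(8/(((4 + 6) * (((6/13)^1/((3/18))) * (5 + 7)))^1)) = 5940/793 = 7.49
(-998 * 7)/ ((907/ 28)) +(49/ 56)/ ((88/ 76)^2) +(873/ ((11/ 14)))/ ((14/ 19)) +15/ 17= 77241684837/ 59702368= 1293.78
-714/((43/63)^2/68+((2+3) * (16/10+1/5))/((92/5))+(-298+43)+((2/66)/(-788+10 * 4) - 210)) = 536292137304/348893381917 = 1.54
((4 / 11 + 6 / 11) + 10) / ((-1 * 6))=-20 / 11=-1.82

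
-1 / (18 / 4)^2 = -4 / 81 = -0.05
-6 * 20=-120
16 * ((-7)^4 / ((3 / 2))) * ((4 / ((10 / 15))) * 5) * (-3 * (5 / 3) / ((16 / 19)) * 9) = -41057100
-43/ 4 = -10.75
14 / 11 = 1.27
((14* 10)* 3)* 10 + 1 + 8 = 4209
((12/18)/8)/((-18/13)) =-13/216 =-0.06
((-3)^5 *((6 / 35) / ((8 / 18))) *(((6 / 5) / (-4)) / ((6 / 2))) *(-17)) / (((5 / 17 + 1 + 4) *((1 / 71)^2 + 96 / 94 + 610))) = -49916017287 / 1013372395000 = -0.05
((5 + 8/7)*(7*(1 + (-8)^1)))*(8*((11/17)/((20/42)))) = -278124/85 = -3272.05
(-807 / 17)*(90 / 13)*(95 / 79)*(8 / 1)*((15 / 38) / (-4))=5447250 / 17459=312.00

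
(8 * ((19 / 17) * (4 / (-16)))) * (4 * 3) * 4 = -107.29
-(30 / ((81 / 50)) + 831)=-22937 / 27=-849.52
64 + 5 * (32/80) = 66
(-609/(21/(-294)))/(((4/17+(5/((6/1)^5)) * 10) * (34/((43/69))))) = 237568464/367471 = 646.50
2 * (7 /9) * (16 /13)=224 /117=1.91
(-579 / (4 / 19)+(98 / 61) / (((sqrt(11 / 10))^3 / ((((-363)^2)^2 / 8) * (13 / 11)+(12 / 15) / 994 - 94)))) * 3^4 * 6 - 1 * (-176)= -2672891 / 2+86737691244769551 * sqrt(110) / 524051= 1735922419970.67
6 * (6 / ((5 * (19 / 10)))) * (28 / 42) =48 / 19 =2.53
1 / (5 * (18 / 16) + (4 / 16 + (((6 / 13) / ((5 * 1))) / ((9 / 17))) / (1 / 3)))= 520 / 3327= 0.16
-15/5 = -3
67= 67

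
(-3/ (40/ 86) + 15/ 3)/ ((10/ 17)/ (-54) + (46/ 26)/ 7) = -1211301/ 202040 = -6.00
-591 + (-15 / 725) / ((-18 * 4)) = -2056679 / 3480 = -591.00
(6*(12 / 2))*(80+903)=35388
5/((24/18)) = 15/4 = 3.75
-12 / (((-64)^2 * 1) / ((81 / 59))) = -0.00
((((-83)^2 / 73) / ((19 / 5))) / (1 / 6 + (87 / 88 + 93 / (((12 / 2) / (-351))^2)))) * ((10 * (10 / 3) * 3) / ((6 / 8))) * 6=0.06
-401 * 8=-3208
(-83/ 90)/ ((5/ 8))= -332/ 225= -1.48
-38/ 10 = -19/ 5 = -3.80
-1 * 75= -75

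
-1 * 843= -843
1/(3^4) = 1/81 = 0.01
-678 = -678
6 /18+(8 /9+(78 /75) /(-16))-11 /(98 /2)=82267 /88200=0.93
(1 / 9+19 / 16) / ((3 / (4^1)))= 187 / 108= 1.73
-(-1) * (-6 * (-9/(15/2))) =36/5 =7.20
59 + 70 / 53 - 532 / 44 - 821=-450525 / 583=-772.77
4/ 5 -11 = -51/ 5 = -10.20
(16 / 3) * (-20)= -106.67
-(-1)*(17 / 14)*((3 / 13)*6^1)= 153 / 91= 1.68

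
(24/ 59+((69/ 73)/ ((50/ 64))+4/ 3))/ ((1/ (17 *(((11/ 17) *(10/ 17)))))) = 20964152/ 1098285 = 19.09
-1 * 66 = -66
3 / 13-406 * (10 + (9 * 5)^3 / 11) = -481538297 / 143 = -3367400.68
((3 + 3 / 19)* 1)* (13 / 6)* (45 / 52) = 5.92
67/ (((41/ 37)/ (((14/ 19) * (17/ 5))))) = 590002/ 3895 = 151.48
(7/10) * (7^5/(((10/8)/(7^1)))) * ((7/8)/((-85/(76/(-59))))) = 109531219/125375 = 873.63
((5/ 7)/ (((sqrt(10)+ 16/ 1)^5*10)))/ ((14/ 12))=45818/ 459833261769 - 88345*sqrt(10)/ 3678666094152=0.00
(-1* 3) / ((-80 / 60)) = 2.25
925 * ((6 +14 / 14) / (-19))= -340.79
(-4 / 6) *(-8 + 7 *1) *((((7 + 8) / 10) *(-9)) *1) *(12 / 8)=-27 / 2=-13.50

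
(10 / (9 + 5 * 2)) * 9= 90 / 19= 4.74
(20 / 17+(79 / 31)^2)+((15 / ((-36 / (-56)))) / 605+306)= 313.71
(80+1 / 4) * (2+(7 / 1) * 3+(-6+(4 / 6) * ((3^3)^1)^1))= 11235 / 4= 2808.75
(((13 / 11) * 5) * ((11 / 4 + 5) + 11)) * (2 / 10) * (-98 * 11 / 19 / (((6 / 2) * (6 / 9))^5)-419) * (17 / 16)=-2120191125 / 214016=-9906.69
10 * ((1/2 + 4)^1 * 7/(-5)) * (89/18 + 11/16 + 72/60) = -34433/80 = -430.41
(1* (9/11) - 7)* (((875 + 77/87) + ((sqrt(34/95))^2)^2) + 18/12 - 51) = -44129107246/8636925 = -5109.35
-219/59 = -3.71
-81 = -81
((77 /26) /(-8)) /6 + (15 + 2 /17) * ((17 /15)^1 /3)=105757 /18720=5.65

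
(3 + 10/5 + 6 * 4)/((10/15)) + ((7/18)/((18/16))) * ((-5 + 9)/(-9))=63199/1458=43.35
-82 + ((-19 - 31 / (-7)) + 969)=872.43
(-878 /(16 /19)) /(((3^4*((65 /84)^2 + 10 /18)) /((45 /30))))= -408709 /24435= -16.73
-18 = -18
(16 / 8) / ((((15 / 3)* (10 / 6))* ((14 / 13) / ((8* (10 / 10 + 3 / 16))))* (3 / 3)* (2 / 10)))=741 / 70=10.59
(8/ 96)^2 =1/ 144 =0.01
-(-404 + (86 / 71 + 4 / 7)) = 199902 / 497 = 402.22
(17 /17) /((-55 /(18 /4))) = -9 /110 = -0.08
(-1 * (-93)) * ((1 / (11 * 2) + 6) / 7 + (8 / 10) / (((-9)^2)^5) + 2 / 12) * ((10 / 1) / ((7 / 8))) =98001886919264 / 89494132959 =1095.06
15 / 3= 5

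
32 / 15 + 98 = 1502 / 15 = 100.13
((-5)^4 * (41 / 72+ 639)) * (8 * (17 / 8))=489270625 / 72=6795425.35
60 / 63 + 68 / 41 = 2248 / 861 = 2.61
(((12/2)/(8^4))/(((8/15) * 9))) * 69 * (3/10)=0.01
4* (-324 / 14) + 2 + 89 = -11 / 7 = -1.57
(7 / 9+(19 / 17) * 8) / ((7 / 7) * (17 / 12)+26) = 5948 / 16779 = 0.35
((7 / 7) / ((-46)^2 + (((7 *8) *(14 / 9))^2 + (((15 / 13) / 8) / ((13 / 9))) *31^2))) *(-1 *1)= -109512 / 1073250839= -0.00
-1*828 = -828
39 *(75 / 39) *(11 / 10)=165 / 2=82.50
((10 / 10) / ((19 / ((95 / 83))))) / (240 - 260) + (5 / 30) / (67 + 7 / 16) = -7 / 12948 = -0.00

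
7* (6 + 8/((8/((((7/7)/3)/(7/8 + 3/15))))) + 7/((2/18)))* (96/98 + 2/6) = 1725613/2709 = 636.99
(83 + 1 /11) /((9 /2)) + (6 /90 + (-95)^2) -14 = 4469618 /495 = 9029.53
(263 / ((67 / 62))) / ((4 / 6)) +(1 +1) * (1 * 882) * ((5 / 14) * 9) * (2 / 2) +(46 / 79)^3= 199366348123 / 33033613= 6035.26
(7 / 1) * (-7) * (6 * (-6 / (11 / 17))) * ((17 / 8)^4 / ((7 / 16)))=89450991 / 704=127061.07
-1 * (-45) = 45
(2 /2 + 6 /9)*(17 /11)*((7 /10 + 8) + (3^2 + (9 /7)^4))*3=8339979 /52822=157.89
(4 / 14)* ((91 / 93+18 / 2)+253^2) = 11907530 / 651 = 18291.14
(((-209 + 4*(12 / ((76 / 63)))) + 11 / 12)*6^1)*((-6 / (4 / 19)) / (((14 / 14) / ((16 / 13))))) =460452 / 13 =35419.38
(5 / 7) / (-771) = -5 / 5397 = -0.00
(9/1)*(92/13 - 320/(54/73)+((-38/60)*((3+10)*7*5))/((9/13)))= -196971/26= -7575.81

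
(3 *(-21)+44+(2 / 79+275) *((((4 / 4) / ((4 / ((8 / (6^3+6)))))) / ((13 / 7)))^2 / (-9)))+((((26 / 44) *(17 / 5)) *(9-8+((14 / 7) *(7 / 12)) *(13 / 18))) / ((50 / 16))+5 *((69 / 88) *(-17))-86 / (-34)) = -22683508428252667 / 276849580293000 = -81.93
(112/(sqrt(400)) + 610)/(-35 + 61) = 1539/65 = 23.68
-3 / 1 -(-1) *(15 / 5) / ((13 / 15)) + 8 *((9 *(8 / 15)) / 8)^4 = 12174 / 8125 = 1.50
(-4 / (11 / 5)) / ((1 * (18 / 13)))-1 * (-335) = 33035 / 99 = 333.69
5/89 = 0.06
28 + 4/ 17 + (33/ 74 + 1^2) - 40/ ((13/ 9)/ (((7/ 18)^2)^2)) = 173155279/ 5961033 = 29.05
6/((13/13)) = 6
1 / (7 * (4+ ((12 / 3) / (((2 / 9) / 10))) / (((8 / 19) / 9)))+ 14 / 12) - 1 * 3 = -242652 / 80885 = -3.00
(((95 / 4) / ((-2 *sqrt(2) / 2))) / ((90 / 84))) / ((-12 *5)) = 133 *sqrt(2) / 720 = 0.26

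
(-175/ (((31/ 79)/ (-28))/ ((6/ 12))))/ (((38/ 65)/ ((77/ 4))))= 484358875/ 2356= 205585.26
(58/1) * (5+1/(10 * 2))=2929/10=292.90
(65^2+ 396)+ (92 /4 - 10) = 4634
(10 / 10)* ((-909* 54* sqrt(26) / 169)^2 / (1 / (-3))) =-14456612376 / 2197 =-6580160.39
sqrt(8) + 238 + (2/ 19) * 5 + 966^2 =2 * sqrt(2) + 17734496/ 19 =933397.35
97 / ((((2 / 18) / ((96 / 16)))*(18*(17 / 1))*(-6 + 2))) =-291 / 68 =-4.28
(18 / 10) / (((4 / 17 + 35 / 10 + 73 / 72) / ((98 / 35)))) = 154224 / 145325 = 1.06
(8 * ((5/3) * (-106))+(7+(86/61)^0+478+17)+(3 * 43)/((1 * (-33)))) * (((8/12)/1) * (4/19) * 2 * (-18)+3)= 392210/209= 1876.60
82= 82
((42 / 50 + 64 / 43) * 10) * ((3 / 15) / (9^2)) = 5006 / 87075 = 0.06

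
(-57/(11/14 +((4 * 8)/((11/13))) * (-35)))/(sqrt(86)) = 4389 * sqrt(86)/8759917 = 0.00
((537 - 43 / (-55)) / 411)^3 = 25876552408552 / 11550839095125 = 2.24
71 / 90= 0.79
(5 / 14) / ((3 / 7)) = 5 / 6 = 0.83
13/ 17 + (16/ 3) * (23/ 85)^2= 25039/ 21675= 1.16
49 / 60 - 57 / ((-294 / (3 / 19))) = 2491 / 2940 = 0.85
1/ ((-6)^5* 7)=-1/ 54432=-0.00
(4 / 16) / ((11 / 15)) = 15 / 44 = 0.34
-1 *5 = -5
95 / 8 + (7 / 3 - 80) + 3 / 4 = -1561 / 24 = -65.04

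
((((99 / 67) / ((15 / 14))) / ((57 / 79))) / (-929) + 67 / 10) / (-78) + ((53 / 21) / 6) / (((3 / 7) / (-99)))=-97.25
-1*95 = -95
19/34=0.56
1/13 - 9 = -116/13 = -8.92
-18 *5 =-90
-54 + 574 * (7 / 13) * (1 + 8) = 35460 / 13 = 2727.69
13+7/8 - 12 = 15/8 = 1.88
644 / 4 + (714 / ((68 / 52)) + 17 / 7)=4966 / 7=709.43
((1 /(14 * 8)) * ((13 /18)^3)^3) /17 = 10604499373 /377676088860672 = 0.00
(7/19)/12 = 7/228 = 0.03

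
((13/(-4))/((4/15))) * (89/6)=-5785/32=-180.78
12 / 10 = 1.20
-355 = -355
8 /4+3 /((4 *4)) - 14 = -189 /16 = -11.81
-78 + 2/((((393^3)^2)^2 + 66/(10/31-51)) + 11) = -78.00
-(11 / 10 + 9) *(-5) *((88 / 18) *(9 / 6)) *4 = 4444 / 3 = 1481.33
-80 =-80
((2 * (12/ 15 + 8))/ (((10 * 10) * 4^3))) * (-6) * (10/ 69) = -11/ 4600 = -0.00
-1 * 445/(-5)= 89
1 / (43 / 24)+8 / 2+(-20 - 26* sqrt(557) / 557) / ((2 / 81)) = -34634 / 43 - 1053* sqrt(557) / 557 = -850.06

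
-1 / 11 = -0.09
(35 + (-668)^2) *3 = 1338777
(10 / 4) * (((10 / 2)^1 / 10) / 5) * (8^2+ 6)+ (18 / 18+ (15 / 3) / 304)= 5629 / 304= 18.52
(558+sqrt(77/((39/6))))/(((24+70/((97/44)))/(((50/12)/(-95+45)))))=-9021/10816-97 *sqrt(2002)/843648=-0.84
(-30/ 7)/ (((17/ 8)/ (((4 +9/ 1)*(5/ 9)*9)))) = -15600/ 119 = -131.09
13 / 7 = 1.86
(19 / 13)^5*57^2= 8044845651 / 371293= 21667.11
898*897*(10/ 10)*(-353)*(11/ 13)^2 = -2646582906/ 13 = -203583300.46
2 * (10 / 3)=20 / 3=6.67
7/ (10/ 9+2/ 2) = 63/ 19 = 3.32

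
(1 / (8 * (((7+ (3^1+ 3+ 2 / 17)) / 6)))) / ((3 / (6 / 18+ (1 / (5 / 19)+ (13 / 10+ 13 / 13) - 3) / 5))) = 2431 / 133800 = 0.02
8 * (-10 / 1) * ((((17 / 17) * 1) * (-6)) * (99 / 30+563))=271824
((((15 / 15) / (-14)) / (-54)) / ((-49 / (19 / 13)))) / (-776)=19 / 373699872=0.00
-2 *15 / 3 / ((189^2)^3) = -10 / 45579633110361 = -0.00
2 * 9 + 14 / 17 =18.82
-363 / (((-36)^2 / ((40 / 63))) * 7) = -0.03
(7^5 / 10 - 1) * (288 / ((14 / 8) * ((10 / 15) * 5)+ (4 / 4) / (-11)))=159638688 / 1895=84242.05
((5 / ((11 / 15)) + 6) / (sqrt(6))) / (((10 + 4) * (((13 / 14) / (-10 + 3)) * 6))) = -329 * sqrt(6) / 1716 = -0.47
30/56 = 0.54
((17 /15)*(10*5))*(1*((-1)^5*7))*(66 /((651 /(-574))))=23083.44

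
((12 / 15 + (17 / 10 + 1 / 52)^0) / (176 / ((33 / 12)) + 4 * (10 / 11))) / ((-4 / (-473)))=3.15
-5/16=-0.31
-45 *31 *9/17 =-12555/17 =-738.53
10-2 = 8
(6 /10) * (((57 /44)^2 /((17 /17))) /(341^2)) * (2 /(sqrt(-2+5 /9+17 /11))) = 29241 * sqrt(110) /5628000400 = 0.00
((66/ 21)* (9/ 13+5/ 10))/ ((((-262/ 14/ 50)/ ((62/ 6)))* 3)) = -528550/ 15327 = -34.48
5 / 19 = 0.26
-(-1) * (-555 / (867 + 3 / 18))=-3330 / 5203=-0.64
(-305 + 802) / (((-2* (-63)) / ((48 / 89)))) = 568 / 267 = 2.13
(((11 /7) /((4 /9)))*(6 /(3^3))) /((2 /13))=143 /28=5.11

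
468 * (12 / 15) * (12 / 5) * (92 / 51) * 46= 31689216 / 425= 74562.86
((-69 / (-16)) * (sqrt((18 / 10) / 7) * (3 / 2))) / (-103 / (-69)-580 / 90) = -128547 * sqrt(35) / 1148000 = -0.66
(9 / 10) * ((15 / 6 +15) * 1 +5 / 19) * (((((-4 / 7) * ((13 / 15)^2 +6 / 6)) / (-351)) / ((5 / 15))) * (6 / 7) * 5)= 7092 / 12103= 0.59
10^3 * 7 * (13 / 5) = 18200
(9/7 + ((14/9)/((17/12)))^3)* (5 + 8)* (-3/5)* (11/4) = -346513453/6190380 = -55.98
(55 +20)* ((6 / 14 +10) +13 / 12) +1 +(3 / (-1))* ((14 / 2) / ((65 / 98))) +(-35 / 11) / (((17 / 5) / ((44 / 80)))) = 12874391 / 15470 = 832.22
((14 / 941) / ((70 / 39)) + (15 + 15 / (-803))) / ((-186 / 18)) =-169897401 / 117121565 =-1.45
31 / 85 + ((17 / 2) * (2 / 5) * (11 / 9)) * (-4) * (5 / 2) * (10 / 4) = -103.52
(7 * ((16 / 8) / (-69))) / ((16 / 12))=-7 / 46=-0.15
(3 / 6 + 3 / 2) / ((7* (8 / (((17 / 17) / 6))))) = 1 / 168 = 0.01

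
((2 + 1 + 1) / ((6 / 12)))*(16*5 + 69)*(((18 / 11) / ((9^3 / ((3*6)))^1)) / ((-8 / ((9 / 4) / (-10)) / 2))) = 149 / 55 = 2.71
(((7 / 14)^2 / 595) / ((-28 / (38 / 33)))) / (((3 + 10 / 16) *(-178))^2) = -38 / 915598251645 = -0.00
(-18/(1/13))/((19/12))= -2808/19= -147.79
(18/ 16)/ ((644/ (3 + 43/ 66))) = 723/ 113344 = 0.01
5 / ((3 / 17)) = 85 / 3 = 28.33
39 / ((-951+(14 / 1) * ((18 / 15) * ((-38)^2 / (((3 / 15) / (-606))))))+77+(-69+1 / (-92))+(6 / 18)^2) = -32292 / 60863232049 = -0.00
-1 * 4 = -4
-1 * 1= -1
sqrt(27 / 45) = sqrt(15) / 5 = 0.77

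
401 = 401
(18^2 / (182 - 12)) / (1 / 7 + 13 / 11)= 2079 / 1445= 1.44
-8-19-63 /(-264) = -2355 /88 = -26.76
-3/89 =-0.03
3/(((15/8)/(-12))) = -96/5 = -19.20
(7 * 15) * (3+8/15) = 371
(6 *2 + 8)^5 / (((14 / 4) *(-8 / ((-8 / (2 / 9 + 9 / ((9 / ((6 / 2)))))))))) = 57600000 / 203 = 283743.84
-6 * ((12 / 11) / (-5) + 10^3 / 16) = -20553 / 55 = -373.69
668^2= 446224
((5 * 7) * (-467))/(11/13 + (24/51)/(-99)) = -357612255/18409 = -19425.95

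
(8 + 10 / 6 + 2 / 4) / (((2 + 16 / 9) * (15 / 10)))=61 / 34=1.79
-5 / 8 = -0.62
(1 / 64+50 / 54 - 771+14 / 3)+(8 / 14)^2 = -64779605 / 84672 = -765.07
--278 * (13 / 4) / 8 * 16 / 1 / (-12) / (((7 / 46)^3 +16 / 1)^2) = -4280013622768 / 7279465448883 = -0.59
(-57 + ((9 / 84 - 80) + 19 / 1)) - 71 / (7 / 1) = -3585 / 28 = -128.04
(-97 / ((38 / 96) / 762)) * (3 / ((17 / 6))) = -197714.23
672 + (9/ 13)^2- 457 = 215.48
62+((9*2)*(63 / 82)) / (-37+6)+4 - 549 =-614460 / 1271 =-483.45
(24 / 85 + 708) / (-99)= -20068 / 2805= -7.15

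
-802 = -802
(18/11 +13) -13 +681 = 7509/11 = 682.64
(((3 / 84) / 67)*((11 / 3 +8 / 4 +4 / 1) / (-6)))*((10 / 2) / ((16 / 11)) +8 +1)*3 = -5771 / 180096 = -0.03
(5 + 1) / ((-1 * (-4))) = 3 / 2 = 1.50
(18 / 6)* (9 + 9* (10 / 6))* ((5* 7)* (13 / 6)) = 5460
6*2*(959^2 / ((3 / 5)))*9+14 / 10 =827712907 / 5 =165542581.40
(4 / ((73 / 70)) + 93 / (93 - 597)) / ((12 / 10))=223885 / 73584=3.04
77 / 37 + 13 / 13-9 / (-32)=3981 / 1184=3.36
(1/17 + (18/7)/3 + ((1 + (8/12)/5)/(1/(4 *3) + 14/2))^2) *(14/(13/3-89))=-210087/1349375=-0.16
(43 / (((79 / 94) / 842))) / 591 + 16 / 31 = 73.41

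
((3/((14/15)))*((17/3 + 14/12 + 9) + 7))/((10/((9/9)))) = 411/56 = 7.34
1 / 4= 0.25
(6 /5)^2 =36 /25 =1.44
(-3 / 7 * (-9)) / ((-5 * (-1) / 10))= 54 / 7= 7.71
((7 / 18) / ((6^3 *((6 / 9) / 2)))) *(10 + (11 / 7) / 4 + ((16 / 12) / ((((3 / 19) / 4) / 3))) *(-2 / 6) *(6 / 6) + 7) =-4129 / 46656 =-0.09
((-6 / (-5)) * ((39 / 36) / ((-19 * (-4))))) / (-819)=-1 / 47880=-0.00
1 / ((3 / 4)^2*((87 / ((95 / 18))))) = 760 / 7047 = 0.11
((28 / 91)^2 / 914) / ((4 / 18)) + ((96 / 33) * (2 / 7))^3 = 20262602740 / 35259413189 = 0.57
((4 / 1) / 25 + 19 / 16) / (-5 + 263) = 0.01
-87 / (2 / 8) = -348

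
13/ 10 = 1.30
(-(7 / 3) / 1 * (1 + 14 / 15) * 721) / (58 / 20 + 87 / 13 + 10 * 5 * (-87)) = 131222 / 175113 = 0.75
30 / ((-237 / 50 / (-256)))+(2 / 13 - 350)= 1304708 / 1027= 1270.41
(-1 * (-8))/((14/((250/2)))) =500/7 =71.43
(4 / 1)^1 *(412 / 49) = 1648 / 49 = 33.63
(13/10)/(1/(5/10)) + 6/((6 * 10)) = 3/4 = 0.75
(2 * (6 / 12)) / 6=1 / 6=0.17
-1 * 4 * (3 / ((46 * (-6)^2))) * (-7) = 0.05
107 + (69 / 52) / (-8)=44443 / 416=106.83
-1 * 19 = -19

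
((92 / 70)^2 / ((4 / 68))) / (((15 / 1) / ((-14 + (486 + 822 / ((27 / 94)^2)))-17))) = 91067758388 / 4465125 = 20395.34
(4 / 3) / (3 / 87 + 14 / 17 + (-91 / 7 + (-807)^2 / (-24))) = -15776 / 321209421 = -0.00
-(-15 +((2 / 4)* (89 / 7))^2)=-25.41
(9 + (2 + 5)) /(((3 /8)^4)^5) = 18446744073709551616 /3486784401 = 5290474532.47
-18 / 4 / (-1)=9 / 2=4.50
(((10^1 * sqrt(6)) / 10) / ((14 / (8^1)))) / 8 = sqrt(6) / 14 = 0.17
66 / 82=33 / 41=0.80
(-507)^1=-507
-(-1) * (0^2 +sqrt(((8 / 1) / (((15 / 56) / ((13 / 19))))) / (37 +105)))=4 * sqrt(3682770) / 20235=0.38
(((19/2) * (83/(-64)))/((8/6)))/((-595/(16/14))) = 4731/266560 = 0.02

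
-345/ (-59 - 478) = 115/ 179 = 0.64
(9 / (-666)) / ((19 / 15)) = -15 / 1406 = -0.01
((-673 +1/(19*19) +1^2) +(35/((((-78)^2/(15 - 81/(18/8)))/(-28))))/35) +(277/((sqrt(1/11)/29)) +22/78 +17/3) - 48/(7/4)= -888351388/1281189 +8033*sqrt(11)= 25949.07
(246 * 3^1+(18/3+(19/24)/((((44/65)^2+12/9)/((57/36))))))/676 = 1623421417/1473658368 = 1.10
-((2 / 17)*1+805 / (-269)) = 13147 / 4573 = 2.87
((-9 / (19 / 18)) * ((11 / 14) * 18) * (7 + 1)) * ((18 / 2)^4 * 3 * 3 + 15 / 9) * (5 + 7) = -90917240832 / 133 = -683588276.93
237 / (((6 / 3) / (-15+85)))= 8295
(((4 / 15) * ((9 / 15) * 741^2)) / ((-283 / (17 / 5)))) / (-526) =18668754 / 9303625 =2.01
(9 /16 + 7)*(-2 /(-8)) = 1.89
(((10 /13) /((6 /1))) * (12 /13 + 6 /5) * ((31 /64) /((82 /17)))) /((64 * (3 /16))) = 12121 /5321472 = 0.00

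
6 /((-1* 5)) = -1.20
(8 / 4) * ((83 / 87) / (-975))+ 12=1017734 / 84825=12.00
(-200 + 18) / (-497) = 26 / 71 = 0.37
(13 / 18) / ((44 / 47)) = 611 / 792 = 0.77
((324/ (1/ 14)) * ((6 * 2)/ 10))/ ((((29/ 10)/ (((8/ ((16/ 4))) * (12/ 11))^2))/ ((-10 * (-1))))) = 313528320/ 3509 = 89349.76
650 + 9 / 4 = 2609 / 4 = 652.25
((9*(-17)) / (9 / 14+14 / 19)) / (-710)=20349 / 130285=0.16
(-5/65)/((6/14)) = -0.18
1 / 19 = 0.05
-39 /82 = -0.48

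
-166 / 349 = -0.48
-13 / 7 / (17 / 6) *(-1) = 78 / 119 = 0.66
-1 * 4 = -4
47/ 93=0.51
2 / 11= 0.18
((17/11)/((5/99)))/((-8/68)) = -2601/10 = -260.10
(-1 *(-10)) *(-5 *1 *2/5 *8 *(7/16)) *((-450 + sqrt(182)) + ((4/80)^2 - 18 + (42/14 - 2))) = 1307593/40 - 70 *sqrt(182) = 31745.47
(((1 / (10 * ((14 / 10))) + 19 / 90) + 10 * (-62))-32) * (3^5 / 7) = -5542857 / 245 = -22623.91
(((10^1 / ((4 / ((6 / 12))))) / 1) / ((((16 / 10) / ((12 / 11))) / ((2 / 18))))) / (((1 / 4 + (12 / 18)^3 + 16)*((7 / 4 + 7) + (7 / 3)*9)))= 450 / 2339183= 0.00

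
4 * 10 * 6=240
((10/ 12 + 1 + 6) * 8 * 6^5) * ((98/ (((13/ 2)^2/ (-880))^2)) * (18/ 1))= 10650665720217600/ 28561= 372909412143.05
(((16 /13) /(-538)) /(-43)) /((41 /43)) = 8 /143377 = 0.00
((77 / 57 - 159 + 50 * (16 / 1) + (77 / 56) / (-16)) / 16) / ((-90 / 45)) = -4685965 / 233472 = -20.07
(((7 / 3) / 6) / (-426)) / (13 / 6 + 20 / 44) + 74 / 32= 4089623 / 1768752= 2.31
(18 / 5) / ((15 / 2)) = 12 / 25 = 0.48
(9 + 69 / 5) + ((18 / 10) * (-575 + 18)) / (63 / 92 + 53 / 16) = -335418 / 1471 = -228.02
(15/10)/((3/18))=9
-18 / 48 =-3 / 8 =-0.38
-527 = -527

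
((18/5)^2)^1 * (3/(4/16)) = 3888/25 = 155.52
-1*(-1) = 1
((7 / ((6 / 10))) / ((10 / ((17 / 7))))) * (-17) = -48.17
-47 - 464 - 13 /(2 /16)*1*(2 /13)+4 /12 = -1580 /3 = -526.67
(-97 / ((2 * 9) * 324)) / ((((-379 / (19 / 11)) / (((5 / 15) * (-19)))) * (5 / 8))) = -35017 / 45588015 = -0.00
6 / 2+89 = 92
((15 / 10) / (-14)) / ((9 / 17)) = -17 / 84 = -0.20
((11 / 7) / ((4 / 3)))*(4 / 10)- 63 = -4377 / 70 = -62.53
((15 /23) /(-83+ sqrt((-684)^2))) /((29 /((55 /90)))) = 55 /2405202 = 0.00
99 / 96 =33 / 32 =1.03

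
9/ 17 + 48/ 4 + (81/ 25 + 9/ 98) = 15.86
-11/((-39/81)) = 297/13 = 22.85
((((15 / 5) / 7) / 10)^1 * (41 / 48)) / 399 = 41 / 446880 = 0.00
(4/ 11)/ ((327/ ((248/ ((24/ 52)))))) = 6448/ 10791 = 0.60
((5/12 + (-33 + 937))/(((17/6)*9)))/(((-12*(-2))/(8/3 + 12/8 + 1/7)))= 1964393/308448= 6.37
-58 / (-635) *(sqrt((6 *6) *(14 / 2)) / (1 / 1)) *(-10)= -696 *sqrt(7) / 127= -14.50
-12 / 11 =-1.09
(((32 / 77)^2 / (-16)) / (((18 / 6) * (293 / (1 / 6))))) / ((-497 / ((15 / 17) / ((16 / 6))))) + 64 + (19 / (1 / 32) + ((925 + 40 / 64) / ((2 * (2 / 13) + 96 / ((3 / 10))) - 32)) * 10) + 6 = 156256036484769993 / 220046241175376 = 710.11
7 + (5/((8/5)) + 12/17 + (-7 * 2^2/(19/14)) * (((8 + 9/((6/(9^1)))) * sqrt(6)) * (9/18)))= 1473/136- 4214 * sqrt(6)/19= -532.44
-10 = -10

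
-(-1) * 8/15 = 8/15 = 0.53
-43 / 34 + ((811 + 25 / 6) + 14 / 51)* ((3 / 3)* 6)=166307 / 34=4891.38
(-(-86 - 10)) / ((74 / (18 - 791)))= -37104 / 37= -1002.81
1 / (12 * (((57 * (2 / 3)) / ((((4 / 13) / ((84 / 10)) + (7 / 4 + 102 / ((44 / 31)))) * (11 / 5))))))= 884687 / 2489760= 0.36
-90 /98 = -45 /49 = -0.92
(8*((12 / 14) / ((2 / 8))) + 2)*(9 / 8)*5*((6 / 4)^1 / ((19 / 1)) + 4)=718425 / 1064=675.21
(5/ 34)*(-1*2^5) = -4.71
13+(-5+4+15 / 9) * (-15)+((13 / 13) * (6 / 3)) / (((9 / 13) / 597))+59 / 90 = 1728.32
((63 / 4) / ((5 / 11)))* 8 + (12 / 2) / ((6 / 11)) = 288.20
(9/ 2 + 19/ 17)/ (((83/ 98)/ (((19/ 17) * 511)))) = 90866531/ 23987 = 3788.16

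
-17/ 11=-1.55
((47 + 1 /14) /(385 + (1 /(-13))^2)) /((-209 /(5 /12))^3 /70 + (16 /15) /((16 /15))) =-69606875 /1026446845666292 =-0.00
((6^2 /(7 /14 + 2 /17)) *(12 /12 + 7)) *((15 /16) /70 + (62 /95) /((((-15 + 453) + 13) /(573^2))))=465116092074 /2099405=221546.62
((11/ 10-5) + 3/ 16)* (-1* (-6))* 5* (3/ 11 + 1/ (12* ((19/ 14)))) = -37.21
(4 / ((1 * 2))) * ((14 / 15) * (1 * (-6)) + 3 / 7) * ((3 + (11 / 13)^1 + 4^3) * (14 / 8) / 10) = -79821 / 650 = -122.80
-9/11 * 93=-837/11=-76.09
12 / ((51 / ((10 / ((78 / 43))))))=860 / 663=1.30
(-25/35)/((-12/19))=95/84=1.13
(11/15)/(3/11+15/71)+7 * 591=23465381/5670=4138.52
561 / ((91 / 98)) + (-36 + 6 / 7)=569.01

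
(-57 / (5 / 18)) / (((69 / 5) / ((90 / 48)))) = -2565 / 92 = -27.88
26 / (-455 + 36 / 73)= -1898 / 33179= -0.06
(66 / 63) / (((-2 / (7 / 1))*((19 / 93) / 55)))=-18755 / 19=-987.11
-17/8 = -2.12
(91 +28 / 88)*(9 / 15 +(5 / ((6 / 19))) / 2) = 1026599 / 1320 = 777.73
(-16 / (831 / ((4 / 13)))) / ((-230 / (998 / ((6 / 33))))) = 175648 / 1242345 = 0.14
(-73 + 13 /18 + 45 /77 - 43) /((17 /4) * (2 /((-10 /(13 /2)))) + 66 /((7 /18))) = -0.70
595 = 595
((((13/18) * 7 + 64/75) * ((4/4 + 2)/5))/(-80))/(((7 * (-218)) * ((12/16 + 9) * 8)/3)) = 2659/2380560000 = 0.00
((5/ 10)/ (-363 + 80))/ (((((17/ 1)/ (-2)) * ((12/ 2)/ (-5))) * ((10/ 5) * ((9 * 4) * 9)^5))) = -5/ 206130213927456768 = -0.00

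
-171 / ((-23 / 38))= 6498 / 23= 282.52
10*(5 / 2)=25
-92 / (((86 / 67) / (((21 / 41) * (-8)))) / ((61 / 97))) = 184.69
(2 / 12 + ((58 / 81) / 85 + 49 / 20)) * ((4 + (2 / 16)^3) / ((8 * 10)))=9875497 / 75202560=0.13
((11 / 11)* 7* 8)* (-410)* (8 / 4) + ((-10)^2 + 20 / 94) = -2153530 / 47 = -45819.79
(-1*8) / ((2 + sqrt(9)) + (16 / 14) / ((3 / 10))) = -168 / 185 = -0.91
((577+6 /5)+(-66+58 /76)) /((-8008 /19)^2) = 1851797 /641280640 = 0.00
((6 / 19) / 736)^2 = 9 / 48888064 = 0.00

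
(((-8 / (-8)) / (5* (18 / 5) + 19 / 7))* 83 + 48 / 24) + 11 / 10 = 2061 / 290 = 7.11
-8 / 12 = -2 / 3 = -0.67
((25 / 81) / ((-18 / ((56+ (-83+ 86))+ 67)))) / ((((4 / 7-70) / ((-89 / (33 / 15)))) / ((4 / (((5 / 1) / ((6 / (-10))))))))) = 43610 / 72171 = 0.60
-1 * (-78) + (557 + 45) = 680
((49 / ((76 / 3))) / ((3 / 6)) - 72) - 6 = -2817 / 38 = -74.13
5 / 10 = 1 / 2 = 0.50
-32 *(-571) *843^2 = 12984978528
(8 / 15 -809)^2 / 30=147064129 / 6750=21787.28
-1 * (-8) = 8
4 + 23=27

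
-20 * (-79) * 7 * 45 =497700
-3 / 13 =-0.23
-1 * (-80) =80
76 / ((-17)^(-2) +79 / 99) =1087218 / 11465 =94.83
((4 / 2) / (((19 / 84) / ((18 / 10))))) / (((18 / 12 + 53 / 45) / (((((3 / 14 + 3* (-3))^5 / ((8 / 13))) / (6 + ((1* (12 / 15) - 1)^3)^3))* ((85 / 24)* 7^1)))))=-4921561235806083984375 / 2355895298963584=-2089040.73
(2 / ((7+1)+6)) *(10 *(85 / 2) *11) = 4675 / 7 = 667.86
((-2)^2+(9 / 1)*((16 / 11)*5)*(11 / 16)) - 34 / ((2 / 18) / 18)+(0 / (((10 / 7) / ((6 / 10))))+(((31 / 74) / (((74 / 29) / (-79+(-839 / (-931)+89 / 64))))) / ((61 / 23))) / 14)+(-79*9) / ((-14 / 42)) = -926867158384873 / 278644814336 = -3326.34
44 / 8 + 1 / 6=17 / 3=5.67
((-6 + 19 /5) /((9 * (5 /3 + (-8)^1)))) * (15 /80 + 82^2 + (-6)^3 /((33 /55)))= 1120097 /4560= 245.64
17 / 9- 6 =-37 / 9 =-4.11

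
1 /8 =0.12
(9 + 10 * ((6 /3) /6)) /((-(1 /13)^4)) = -1056757 /3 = -352252.33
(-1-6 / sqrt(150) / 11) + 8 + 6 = 12.96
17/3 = 5.67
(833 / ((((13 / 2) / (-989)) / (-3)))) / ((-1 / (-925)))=4572295350 / 13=351715026.92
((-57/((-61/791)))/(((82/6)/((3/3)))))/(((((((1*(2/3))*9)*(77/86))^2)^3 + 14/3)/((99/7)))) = 36277866364160619/1140226519087659829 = 0.03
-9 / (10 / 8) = -36 / 5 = -7.20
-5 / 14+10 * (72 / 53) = 13.23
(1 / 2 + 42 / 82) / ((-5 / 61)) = -5063 / 410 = -12.35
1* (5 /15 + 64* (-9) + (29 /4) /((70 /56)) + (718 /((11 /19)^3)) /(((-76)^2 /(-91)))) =-100329769 /159720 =-628.16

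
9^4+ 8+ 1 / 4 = 6569.25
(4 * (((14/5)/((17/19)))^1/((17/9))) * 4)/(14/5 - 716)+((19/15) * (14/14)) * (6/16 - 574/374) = -204896551/136035768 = -1.51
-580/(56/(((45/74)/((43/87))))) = -567675/44548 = -12.74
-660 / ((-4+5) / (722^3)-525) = 248402251680 / 197592700199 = 1.26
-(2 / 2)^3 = -1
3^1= 3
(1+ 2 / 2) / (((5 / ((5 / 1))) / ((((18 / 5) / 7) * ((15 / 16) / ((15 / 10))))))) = 9 / 14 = 0.64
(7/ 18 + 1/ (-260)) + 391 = 915841/ 2340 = 391.39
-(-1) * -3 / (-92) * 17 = 51 / 92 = 0.55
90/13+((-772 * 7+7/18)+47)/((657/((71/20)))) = -67707937/3074760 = -22.02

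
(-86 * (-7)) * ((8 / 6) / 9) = 2408 / 27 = 89.19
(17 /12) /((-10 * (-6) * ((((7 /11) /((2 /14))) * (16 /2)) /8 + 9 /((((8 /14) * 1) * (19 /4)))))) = 3553 /1169280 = 0.00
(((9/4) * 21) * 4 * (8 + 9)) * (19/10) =61047/10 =6104.70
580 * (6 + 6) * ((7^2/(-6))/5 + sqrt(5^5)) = 377707.83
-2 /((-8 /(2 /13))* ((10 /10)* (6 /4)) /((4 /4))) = 1 /39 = 0.03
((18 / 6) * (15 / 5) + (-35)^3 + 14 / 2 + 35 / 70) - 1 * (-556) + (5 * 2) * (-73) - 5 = -86075 / 2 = -43037.50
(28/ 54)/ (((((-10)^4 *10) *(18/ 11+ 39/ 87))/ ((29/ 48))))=9251/ 6156000000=0.00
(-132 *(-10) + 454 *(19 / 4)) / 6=6953 / 12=579.42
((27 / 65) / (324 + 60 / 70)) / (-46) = -63 / 2266420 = -0.00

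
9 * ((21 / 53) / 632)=189 / 33496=0.01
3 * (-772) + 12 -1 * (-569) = -1735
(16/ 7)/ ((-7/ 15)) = -240/ 49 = -4.90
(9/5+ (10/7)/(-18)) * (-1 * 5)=-542/63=-8.60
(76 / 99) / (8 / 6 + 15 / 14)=1064 / 3333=0.32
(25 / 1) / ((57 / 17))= 425 / 57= 7.46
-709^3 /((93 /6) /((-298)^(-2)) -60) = -258.94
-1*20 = -20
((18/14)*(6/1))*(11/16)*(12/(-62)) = -891/868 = -1.03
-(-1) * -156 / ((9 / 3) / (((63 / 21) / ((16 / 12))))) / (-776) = 117 / 776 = 0.15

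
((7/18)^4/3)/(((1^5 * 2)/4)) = 2401/157464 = 0.02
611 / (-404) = -611 / 404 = -1.51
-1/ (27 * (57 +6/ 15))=-5/ 7749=-0.00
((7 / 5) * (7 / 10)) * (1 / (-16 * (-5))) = 49 / 4000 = 0.01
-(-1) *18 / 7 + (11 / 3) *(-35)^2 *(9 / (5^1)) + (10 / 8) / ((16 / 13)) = 3623687 / 448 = 8088.59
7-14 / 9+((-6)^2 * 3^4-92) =25465 / 9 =2829.44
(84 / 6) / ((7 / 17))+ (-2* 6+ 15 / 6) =49 / 2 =24.50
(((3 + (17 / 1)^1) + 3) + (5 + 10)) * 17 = 646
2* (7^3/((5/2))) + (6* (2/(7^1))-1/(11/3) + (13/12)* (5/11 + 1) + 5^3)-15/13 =6024971/15015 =401.26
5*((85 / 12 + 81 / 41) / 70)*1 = 4457 / 6888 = 0.65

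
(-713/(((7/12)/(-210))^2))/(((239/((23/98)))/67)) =-71197898400/11711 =-6079574.62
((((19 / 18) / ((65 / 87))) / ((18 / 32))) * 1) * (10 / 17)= 8816 / 5967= 1.48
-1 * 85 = -85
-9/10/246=-3/820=-0.00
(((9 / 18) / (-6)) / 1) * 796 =-199 / 3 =-66.33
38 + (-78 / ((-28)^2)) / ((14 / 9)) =208193 / 5488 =37.94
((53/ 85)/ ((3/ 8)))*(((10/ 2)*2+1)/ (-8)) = -2.29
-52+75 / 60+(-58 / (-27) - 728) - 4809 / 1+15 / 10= -603083 / 108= -5584.10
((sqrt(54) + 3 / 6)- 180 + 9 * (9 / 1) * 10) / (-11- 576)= -1.09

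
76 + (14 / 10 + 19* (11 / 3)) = 2206 / 15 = 147.07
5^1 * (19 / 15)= 19 / 3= 6.33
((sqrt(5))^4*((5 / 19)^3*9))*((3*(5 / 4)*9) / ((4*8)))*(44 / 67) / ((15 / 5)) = 13921875 / 14705696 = 0.95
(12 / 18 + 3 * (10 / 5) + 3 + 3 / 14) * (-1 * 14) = -415 / 3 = -138.33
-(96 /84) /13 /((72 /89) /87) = -9.45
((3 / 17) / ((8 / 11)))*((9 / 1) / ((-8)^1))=-297 / 1088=-0.27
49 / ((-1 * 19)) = -49 / 19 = -2.58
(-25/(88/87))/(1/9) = -19575/88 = -222.44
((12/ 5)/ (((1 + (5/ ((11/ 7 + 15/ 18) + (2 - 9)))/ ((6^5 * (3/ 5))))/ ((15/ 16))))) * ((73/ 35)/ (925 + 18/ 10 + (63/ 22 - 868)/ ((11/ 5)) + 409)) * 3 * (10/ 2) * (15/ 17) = 0.07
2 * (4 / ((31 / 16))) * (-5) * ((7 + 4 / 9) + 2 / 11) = -483200 / 3069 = -157.45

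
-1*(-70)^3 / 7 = 49000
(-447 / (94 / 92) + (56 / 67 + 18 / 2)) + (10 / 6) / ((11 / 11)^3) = -4024298 / 9447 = -425.99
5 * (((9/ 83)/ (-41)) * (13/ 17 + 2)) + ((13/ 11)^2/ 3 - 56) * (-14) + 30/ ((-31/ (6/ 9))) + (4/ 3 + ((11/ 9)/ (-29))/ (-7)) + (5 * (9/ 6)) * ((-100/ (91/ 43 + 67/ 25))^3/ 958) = 1150492177267738929243966349/ 1626862088750840429765508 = 707.18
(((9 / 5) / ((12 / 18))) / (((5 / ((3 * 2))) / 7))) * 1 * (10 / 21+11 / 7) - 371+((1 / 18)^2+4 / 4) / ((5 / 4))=-655609 / 2025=-323.76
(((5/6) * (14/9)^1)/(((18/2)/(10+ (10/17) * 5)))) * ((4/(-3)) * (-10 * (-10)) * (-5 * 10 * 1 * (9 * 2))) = 308000000/1377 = 223674.66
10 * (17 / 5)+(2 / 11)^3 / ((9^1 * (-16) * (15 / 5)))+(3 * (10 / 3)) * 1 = 3162455 / 71874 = 44.00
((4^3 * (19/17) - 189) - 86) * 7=-24213/17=-1424.29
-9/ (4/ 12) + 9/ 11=-288/ 11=-26.18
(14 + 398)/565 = 412/565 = 0.73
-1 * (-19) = 19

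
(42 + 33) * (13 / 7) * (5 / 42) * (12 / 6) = 1625 / 49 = 33.16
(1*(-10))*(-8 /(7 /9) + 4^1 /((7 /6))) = 480 /7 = 68.57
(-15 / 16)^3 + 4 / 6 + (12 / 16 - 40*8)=-3924877 / 12288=-319.41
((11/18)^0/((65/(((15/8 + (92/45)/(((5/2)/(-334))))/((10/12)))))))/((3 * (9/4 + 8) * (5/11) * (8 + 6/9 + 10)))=-5371003/279825000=-0.02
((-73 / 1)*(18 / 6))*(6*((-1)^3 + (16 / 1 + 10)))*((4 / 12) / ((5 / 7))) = -15330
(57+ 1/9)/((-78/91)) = -1799/27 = -66.63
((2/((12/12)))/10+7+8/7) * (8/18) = 1168/315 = 3.71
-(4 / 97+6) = -586 / 97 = -6.04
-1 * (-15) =15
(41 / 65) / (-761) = -41 / 49465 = -0.00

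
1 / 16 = 0.06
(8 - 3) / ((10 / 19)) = 19 / 2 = 9.50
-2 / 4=-0.50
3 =3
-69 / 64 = -1.08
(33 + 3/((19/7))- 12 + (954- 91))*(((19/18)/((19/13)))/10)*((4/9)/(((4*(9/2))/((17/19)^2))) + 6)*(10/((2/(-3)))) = -9620635726/1666737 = -5772.14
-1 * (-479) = 479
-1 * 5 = -5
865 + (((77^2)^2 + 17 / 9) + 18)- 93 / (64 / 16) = 35153902.64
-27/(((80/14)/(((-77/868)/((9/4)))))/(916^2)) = 24227742/155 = 156308.01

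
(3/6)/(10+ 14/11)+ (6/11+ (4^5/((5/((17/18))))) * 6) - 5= 47308559/40920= 1156.12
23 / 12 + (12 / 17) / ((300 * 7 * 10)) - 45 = -7690369 / 178500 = -43.08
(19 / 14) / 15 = 19 / 210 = 0.09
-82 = -82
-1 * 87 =-87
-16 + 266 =250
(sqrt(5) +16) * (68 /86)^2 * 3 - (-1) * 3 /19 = 3468 * sqrt(5) /1849 +1059819 /35131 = 34.36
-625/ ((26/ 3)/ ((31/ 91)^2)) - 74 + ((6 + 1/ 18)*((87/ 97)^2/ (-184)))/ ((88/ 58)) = -1351217851580869/ 16400991390784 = -82.39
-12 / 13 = -0.92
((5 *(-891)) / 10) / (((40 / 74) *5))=-32967 / 200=-164.84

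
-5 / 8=-0.62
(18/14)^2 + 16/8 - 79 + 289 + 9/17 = 178414/833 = 214.18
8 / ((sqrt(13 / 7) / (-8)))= -64 * sqrt(91) / 13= -46.96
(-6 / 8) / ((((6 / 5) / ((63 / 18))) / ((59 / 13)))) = -9.93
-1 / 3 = -0.33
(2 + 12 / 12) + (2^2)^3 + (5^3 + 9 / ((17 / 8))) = 3336 / 17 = 196.24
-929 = -929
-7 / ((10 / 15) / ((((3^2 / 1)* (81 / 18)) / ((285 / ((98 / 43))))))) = -27783 / 8170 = -3.40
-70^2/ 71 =-4900/ 71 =-69.01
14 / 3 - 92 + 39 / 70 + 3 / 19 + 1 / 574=-7084801 / 81795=-86.62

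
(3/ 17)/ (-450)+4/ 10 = 1019/ 2550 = 0.40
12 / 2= 6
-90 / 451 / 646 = -45 / 145673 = -0.00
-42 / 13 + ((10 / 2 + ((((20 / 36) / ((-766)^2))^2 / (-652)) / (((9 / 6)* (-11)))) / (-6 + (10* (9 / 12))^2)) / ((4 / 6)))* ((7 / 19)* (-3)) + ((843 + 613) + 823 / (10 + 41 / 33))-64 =446268512044654841557819039 / 306991289122661122931952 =1453.68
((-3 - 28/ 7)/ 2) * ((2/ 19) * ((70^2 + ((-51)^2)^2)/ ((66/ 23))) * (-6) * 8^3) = 558072965632/ 209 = 2670205577.19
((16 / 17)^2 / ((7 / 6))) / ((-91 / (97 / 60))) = -12416 / 920465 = -0.01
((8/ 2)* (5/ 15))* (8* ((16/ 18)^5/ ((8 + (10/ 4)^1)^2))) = 0.05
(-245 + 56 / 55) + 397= 8416 / 55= 153.02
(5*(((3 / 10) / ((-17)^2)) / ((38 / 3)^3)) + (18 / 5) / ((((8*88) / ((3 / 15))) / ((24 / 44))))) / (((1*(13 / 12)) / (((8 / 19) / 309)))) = 107531604 / 152552104265275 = 0.00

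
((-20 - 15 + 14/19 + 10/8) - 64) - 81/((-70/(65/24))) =-199775/2128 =-93.88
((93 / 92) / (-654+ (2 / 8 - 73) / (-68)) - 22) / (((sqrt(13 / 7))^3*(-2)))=14978401*sqrt(91) / 32872359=4.35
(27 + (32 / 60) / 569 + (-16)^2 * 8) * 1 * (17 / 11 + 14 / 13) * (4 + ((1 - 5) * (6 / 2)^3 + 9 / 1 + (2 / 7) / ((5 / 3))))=-41985665305 / 81367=-516003.60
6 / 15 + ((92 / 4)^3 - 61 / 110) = 1338353 / 110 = 12166.85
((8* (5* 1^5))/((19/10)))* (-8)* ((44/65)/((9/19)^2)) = -535040/1053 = -508.11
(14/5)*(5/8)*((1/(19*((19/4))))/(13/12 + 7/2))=84/19855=0.00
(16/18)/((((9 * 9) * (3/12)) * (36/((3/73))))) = 8/159651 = 0.00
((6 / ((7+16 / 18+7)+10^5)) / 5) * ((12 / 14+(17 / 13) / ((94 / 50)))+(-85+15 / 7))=-1341279 / 1374954685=-0.00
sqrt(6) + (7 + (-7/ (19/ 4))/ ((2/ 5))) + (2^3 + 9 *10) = sqrt(6) + 1925/ 19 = 103.77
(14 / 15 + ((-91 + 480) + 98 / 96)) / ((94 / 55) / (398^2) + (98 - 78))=40872944519 / 2090933928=19.55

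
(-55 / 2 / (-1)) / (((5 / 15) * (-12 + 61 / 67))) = -11055 / 1486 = -7.44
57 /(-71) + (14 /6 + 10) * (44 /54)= 53177 /5751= 9.25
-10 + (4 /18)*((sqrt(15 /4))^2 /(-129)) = -7745 /774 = -10.01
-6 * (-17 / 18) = 17 / 3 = 5.67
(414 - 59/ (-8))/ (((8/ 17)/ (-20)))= -286535/ 16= -17908.44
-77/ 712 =-0.11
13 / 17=0.76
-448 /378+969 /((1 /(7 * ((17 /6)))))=1037735 /54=19217.31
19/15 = 1.27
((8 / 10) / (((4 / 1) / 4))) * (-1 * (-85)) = 68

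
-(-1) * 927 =927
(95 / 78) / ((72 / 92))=2185 / 1404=1.56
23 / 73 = 0.32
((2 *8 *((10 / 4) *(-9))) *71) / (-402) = 4260 / 67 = 63.58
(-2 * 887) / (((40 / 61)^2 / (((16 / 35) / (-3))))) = 3300527 / 5250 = 628.67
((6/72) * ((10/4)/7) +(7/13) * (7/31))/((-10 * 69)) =-10247/46715760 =-0.00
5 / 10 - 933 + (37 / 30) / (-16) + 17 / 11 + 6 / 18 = -1638029 / 1760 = -930.70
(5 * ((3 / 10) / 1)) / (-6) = -1 / 4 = -0.25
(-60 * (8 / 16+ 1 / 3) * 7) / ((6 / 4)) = -700 / 3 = -233.33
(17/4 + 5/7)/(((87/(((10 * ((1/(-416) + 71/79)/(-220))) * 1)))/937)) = -1278856017/587082496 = -2.18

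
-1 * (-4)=4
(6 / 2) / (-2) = -3 / 2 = -1.50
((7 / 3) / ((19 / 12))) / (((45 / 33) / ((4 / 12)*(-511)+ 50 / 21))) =-155188 / 855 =-181.51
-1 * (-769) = 769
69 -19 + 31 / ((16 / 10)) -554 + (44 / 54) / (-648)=-8479021 / 17496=-484.63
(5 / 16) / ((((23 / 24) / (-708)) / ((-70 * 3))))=1115100 / 23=48482.61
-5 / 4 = -1.25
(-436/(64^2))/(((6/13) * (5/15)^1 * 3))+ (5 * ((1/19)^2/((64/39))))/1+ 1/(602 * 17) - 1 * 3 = -3.22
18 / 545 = 0.03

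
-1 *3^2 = -9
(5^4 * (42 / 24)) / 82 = 4375 / 328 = 13.34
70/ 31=2.26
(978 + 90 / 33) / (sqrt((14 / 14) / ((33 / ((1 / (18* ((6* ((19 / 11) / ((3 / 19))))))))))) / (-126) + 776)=154958832* sqrt(3) / 4100040770208757 + 5181729127110144 / 4100040770208757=1.26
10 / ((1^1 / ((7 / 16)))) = 35 / 8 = 4.38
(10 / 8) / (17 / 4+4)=5 / 33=0.15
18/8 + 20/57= 593/228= 2.60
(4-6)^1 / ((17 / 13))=-26 / 17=-1.53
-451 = -451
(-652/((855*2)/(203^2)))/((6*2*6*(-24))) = 6717067/738720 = 9.09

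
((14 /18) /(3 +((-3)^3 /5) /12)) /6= 70 /1377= 0.05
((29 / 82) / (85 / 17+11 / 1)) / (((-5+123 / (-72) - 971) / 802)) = -34887 / 1924130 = -0.02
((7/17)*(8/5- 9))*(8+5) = -3367/85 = -39.61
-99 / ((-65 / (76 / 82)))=3762 / 2665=1.41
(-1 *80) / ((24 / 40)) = -400 / 3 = -133.33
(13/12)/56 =0.02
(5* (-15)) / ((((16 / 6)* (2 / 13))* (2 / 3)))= -8775 / 32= -274.22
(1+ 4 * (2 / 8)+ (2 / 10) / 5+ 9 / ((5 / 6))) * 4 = 1284 / 25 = 51.36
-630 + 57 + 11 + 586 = 24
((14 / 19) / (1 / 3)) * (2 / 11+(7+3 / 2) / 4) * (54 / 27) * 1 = 4263 / 418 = 10.20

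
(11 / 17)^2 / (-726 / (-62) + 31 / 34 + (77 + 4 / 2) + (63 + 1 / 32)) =120032 / 44337071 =0.00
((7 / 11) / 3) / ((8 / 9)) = 21 / 88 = 0.24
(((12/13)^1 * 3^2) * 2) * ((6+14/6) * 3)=5400/13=415.38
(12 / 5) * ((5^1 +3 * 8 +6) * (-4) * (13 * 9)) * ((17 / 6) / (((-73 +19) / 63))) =129948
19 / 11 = 1.73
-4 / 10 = -2 / 5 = -0.40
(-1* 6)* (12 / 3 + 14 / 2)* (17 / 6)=-187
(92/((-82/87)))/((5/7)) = -28014/205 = -136.65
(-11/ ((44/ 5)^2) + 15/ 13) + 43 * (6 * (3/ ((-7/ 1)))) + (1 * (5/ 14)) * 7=-1714667/ 16016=-107.06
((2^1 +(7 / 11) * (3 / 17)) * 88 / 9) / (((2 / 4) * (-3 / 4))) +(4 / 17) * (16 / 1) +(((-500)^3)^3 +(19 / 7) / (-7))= -1953125000000000000000052.00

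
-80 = -80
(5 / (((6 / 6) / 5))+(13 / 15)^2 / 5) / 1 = 28294 / 1125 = 25.15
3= 3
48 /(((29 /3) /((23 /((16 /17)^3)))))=1016991 /7424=136.99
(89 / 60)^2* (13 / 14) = 102973 / 50400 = 2.04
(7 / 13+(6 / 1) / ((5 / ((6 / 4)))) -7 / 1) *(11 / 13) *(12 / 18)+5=2003 / 845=2.37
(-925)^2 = 855625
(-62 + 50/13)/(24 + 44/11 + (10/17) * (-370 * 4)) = 3213/46553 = 0.07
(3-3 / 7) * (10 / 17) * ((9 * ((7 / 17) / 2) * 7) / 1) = 5670 / 289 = 19.62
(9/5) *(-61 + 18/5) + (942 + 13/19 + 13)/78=-1687028/18525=-91.07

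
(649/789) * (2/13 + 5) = 43483/10257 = 4.24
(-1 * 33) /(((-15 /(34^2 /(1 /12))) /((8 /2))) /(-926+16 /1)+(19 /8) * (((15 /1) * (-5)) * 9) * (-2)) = -111086976 /10793109601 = -0.01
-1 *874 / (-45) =874 / 45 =19.42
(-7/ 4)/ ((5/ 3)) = -21/ 20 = -1.05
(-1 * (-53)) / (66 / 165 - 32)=-265 / 158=-1.68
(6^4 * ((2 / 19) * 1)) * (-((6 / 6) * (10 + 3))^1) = -33696 / 19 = -1773.47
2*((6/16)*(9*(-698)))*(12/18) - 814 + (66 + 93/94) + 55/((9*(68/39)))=-37244641/9588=-3884.51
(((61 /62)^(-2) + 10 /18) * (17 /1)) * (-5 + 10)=4522085 /33489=135.03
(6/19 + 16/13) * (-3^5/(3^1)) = -30942/247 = -125.27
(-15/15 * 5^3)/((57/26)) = -3250/57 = -57.02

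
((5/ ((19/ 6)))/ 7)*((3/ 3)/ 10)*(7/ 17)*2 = 6/ 323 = 0.02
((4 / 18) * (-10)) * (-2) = 40 / 9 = 4.44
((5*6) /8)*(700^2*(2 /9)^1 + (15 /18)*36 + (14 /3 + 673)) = 410987.08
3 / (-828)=-1 / 276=-0.00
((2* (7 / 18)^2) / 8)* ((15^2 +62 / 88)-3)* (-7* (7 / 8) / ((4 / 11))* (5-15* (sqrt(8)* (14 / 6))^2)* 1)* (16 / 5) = 9152158211 / 31104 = 294243.77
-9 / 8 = -1.12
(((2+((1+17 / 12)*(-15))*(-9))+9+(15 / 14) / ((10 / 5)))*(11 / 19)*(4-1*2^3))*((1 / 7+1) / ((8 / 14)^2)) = -52019 / 19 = -2737.84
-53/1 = -53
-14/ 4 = -7/ 2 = -3.50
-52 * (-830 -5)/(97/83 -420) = -3603860/34763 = -103.67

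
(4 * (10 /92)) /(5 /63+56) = 630 /81259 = 0.01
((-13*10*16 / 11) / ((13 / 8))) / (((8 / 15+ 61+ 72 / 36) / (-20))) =384000 / 10483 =36.63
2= 2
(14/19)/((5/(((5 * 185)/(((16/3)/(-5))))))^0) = 14/19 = 0.74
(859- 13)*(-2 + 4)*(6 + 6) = 20304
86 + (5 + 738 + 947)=1776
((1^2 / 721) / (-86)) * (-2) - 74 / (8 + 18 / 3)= -163872 / 31003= -5.29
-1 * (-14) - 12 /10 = 64 /5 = 12.80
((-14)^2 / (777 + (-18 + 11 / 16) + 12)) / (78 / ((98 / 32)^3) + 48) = 23059204 / 4604381505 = 0.01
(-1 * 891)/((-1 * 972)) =11/12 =0.92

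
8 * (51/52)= 102/13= 7.85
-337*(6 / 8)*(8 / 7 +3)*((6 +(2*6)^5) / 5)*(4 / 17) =-12261649.28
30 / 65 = 6 / 13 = 0.46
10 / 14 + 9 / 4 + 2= 139 / 28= 4.96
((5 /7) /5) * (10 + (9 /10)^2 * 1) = 1.54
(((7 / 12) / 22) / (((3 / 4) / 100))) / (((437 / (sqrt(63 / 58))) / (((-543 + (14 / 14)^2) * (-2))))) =189700 * sqrt(406) / 418209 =9.14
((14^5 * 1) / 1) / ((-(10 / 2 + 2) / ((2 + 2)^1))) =-307328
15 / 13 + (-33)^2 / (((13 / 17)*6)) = 238.50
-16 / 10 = -8 / 5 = -1.60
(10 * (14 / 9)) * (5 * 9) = 700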